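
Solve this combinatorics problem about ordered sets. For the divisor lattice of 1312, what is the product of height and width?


Height = length of longest chain minus 1; width = size of largest antichain.
A maximum chain: 1 | 41 | 82 | 164 | 328 | 656 | 1312  (height 6).
A maximum antichain: {2, 41}  (width 2).
Product = 6 * 2 = 12


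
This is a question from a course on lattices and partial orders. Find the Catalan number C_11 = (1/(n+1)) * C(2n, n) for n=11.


C(n) = C(2n, n) / (n+1).
C(22, 11) = 705432
C(11) = 705432 / 12 = 58786


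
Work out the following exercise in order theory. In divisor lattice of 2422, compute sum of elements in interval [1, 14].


Interval [1,14] in divisors of 2422: [1, 2, 7, 14]
Sum = 24


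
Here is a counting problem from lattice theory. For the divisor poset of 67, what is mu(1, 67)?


In a divisor lattice, mu(a,b) = mu(b/a) where mu is the classical Mobius function.
b/a = 67/1 = 67
Prime factorization of 67: primes [67]
67 is squarefree with 1 prime factor(s), so mu(67) = (-1)^1 = -1


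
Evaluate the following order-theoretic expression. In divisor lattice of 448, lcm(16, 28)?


Join=lcm.
gcd(16,28)=4
lcm=112


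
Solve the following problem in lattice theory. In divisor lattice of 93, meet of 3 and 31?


In a divisor lattice, meet = gcd (greatest common divisor).
By Euclidean algorithm or factoring: gcd(3,31) = 1


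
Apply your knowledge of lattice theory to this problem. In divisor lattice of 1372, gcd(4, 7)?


Meet=gcd.
gcd(4,7)=1


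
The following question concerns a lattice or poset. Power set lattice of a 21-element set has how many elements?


Power set = 2^n.
2^21 = 2097152


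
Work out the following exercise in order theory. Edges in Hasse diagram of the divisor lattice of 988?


A cover relation a -< b holds when a < b with no c strictly between.
Cover relations:
  1 -< 2
  1 -< 13
  1 -< 19
  2 -< 4
  2 -< 26
  2 -< 38
  4 -< 52
  4 -< 76
  ...12 more
Total: 20


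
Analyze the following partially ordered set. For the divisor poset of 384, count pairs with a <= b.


The order relation is {(a,b) : a <= b}, reflexive so it includes (a,a).
Examples: (1,1), (1,12), (1,128), (1,16), (1,192), ...
Total ordered pairs: 108


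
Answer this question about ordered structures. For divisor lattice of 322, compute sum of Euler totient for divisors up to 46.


Divisors of 322 up to 46: [1, 2, 7, 14, 23, 46]
phi values: [1, 1, 6, 6, 22, 22]
Sum = 58


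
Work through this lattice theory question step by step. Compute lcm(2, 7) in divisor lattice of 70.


In a divisor lattice, join = lcm (least common multiple).
gcd(2,7) = 1
lcm(2,7) = 2*7/gcd = 14/1 = 14


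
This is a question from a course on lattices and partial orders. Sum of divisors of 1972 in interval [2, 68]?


Interval [2,68] in divisors of 1972: [2, 4, 34, 68]
Sum = 108


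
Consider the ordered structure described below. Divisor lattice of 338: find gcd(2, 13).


In a divisor lattice, meet = gcd (greatest common divisor).
By Euclidean algorithm or factoring: gcd(2,13) = 1


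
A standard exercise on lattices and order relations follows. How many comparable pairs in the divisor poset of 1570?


A comparable pair {a,b} has a < b or b < a in the order.
Count unordered pairs where one element is strictly below the other.
Examples: {1,2}, {1,5}, {1,10}, {1,157}, ...
Total comparable pairs: 19


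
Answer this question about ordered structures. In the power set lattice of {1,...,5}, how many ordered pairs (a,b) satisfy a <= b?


The order relation is {(a,b) : a <= b}, reflexive so it includes (a,a).
Examples: ({},{}), ({},{1,2}), ({},{1,2,3}), ({},{1,2,3,4}), ({},{1,2,3,4,5}), ...
Total ordered pairs: 243


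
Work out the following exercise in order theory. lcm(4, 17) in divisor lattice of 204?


Join=lcm.
gcd(4,17)=1
lcm=68


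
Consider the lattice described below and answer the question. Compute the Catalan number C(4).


C(n) = C(2n, n) / (n+1).
C(8, 4) = 70
C(4) = 70 / 5 = 14


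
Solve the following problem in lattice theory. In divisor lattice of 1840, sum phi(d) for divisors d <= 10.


Divisors of 1840 up to 10: [1, 2, 4, 5, 8, 10]
phi values: [1, 1, 2, 4, 4, 4]
Sum = 16


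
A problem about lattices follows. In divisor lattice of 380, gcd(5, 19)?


Meet=gcd.
gcd(5,19)=1


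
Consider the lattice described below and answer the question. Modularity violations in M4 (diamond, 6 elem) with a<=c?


Modular law: if a <= c then a v (b ^ c) = (a v b) ^ c.
Check all triples (a,b,c) with a <= c among 6 elements.
This lattice is modular (diamonds M_m and their chain-products are modular).
Total violating triples: 0


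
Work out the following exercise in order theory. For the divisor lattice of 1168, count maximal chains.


A maximal chain goes from the minimum element to a maximal element via cover relations.
Counting all min-to-max paths in the cover graph.
Total maximal chains: 5


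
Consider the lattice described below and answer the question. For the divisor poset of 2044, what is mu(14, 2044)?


In a divisor lattice, mu(a,b) = mu(b/a) where mu is the classical Mobius function.
b/a = 2044/14 = 146
Prime factorization of 146: primes [2, 73]
146 is squarefree with 2 prime factor(s), so mu(146) = (-1)^2 = 1


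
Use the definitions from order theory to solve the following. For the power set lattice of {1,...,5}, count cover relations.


A cover relation a -< b holds when a < b with no c strictly between.
Cover relations:
  {} -< {1}
  {} -< {2}
  {} -< {3}
  {} -< {4}
  {} -< {5}
  {1} -< {1,2}
  {1} -< {1,3}
  {1} -< {1,4}
  ...72 more
Total: 80


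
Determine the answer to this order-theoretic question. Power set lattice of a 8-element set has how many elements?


Power set = 2^n.
2^8 = 256


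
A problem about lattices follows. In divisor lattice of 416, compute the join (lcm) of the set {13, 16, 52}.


In a divisor lattice, join = lcm (least common multiple).
Compute lcm iteratively: start with first element, then lcm(current, next).
Elements: [13, 16, 52]
lcm(13,16) = 208
lcm(208,52) = 208
Final lcm = 208


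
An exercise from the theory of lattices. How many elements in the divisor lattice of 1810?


Divisors of 1810: [1, 2, 5, 10, 181, 362, 905, 1810]
Count: 8


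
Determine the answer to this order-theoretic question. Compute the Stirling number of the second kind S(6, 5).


S(n,k) = k*S(n-1,k) + S(n-1,k-1).
S(5,5) = 1, S(5,4) = 10
S(6,5) = 5*1 + 10 = 5 + 10
S(6,5) = 15


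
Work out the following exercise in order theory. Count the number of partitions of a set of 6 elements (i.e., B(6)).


B(n) = number of set partitions of an n-element set.
B(n) satisfies the recurrence: B(n+1) = sum_k C(n,k)*B(k).
B(6) = 203


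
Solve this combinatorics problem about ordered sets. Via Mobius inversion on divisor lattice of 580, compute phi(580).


phi(n) = n * prod_{p|n} (1 - 1/p).
Prime divisors of 580: [2, 5, 29]
phi(580) = 580 * (1 - 1/2) * (1 - 1/5) * (1 - 1/29)
phi(580) = 224


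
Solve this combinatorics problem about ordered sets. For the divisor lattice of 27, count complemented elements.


An element a is complemented if some b has a meet b = bottom, a join b = top.
a is complemented iff gcd(a, n/a)=1, i.e. a is a unitary divisor of 27.
Complemented elements: 1, 27
Count: 2


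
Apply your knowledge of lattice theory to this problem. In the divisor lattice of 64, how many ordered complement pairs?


Complement pair (a,b): a meet b = bottom, a join b = top.
Here: gcd(a,b)=1 and lcm(a,b)=64, i.e. a*b=64 with a,b coprime.
Pairs found: (1,64), (64,1)
Total ordered pairs: 2


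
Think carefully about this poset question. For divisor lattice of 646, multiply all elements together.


Divisors of 646: [1, 2, 17, 19, 34, 38, 323, 646]
Product = n^(d(n)/2) = 646^(8/2)
Product = 174152643856


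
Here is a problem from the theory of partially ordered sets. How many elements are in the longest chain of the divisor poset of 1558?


A chain is a totally ordered subset; we count the number of elements in a maximum chain.
Compute, for each element x, the size of the longest chain ending at x:
  1: 1
  2: 2
  19: 2
  41: 2
  38: 3
  82: 3
  ...
A maximum chain: 1 < 2 < 38 < 1558
Number of elements in the longest chain: 4


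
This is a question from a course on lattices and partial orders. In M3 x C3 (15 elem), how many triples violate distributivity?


Distributive law: a ^ (b v c) = (a ^ b) v (a ^ c).
Check all 15^3 = 3375 ordered triples (a,b,c).
  e.g. a=(a1,0), b=(a2,0), c=(a3,0): lhs=(a1,0) != rhs=(0,0)
  e.g. a=(a1,0), b=(a2,0), c=(a3,1): lhs=(a1,0) != rhs=(0,0)
Total violating triples: 162


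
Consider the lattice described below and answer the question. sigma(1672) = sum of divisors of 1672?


sigma(n) = sum of divisors.
Divisors of 1672: [1, 2, 4, 8, 11, 19, 22, 38, 44, 76, 88, 152, 209, 418, 836, 1672]
Sum = 3600


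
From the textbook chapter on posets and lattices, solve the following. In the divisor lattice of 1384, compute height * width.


Height = length of longest chain minus 1; width = size of largest antichain.
A maximum chain: 1 | 173 | 346 | 692 | 1384  (height 4).
A maximum antichain: {2, 173}  (width 2).
Product = 4 * 2 = 8


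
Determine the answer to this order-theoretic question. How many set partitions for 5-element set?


B(n) = number of set partitions of an n-element set.
B(n) satisfies the recurrence: B(n+1) = sum_k C(n,k)*B(k).
B(5) = 52


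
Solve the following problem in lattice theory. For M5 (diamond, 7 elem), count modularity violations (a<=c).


Modular law: if a <= c then a v (b ^ c) = (a v b) ^ c.
Check all triples (a,b,c) with a <= c among 7 elements.
This lattice is modular (diamonds M_m and their chain-products are modular).
Total violating triples: 0


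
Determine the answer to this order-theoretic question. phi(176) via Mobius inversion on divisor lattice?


phi(n) = n * prod_{p|n} (1 - 1/p).
Prime divisors of 176: [2, 11]
phi(176) = 176 * (1 - 1/2) * (1 - 1/11)
phi(176) = 80


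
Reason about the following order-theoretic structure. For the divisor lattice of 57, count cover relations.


A cover relation a -< b holds when a < b with no c strictly between.
Cover relations:
  1 -< 3
  1 -< 19
  3 -< 57
  19 -< 57
Total: 4


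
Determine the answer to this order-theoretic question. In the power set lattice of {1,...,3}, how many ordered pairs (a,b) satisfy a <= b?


The order relation is {(a,b) : a <= b}, reflexive so it includes (a,a).
Examples: ({},{}), ({},{1,2}), ({},{1,2,3}), ({},{1,3}), ({},{1}), ...
Total ordered pairs: 27


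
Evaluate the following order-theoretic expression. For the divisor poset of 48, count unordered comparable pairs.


A comparable pair {a,b} has a < b or b < a in the order.
Count unordered pairs where one element is strictly below the other.
Examples: {1,2}, {1,3}, {1,4}, {1,6}, ...
Total comparable pairs: 35


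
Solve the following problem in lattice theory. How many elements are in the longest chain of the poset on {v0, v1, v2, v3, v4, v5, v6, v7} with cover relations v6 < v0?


A chain is a totally ordered subset; we count the number of elements in a maximum chain.
Compute, for each element x, the size of the longest chain ending at x:
  v1: 1
  v2: 1
  v3: 1
  v4: 1
  v5: 1
  v6: 1
  ...
A maximum chain: v6 < v0
Number of elements in the longest chain: 2


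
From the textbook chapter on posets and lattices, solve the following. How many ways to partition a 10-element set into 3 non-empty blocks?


S(n,k) = k*S(n-1,k) + S(n-1,k-1).
S(9,3) = 3025, S(9,2) = 255
S(10,3) = 3*3025 + 255 = 9075 + 255
S(10,3) = 9330


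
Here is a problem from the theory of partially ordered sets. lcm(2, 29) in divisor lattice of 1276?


Join=lcm.
gcd(2,29)=1
lcm=58


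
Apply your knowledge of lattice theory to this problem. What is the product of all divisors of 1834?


Divisors of 1834: [1, 2, 7, 14, 131, 262, 917, 1834]
Product = n^(d(n)/2) = 1834^(8/2)
Product = 11313508965136


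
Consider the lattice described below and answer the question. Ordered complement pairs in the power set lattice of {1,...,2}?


Complement pair (a,b): a meet b = bottom, a join b = top.
Here: A intersect B = {} and A union B = {1,...,2}.
Pairs found: ({},{1,2}), ({1},{2}), ({2},{1}), ({1,2},{})
Total ordered pairs: 4


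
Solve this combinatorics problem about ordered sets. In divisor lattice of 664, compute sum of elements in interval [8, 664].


Interval [8,664] in divisors of 664: [8, 664]
Sum = 672


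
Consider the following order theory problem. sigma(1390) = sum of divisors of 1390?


sigma(n) = sum of divisors.
Divisors of 1390: [1, 2, 5, 10, 139, 278, 695, 1390]
Sum = 2520


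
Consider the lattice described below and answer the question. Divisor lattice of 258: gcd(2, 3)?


Meet=gcd.
gcd(2,3)=1


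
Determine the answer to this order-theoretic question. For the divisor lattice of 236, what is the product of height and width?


Height = length of longest chain minus 1; width = size of largest antichain.
A maximum chain: 1 | 59 | 118 | 236  (height 3).
A maximum antichain: {2, 59}  (width 2).
Product = 3 * 2 = 6


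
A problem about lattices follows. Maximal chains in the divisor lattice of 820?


A maximal chain goes from the minimum element to a maximal element via cover relations.
Counting all min-to-max paths in the cover graph.
Total maximal chains: 12


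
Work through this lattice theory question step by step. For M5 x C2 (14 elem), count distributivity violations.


Distributive law: a ^ (b v c) = (a ^ b) v (a ^ c).
Check all 14^3 = 2744 ordered triples (a,b,c).
  e.g. a=(a1,0), b=(a2,0), c=(a3,0): lhs=(a1,0) != rhs=(0,0)
  e.g. a=(a1,0), b=(a2,0), c=(a3,1): lhs=(a1,0) != rhs=(0,0)
Total violating triples: 480


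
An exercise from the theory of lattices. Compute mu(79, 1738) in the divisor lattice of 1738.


In a divisor lattice, mu(a,b) = mu(b/a) where mu is the classical Mobius function.
b/a = 1738/79 = 22
Prime factorization of 22: primes [2, 11]
22 is squarefree with 2 prime factor(s), so mu(22) = (-1)^2 = 1


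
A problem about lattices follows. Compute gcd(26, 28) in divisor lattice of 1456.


In a divisor lattice, meet = gcd (greatest common divisor).
By Euclidean algorithm or factoring: gcd(26,28) = 2


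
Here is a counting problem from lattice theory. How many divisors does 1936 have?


Divisors of 1936: [1, 2, 4, 8, 11, 16, 22, 44, 88, 121, 176, 242, 484, 968, 1936]
Count: 15


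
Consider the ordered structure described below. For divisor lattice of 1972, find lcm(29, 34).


In a divisor lattice, join = lcm (least common multiple).
Compute lcm iteratively: start with first element, then lcm(current, next).
Elements: [29, 34]
lcm(29,34) = 986
Final lcm = 986


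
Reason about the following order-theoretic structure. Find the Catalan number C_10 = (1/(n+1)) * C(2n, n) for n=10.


C(n) = C(2n, n) / (n+1).
C(20, 10) = 184756
C(10) = 184756 / 11 = 16796


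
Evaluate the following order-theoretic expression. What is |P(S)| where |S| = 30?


Power set = 2^n.
2^30 = 1073741824


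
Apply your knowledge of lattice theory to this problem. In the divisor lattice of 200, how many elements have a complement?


An element a is complemented if some b has a meet b = bottom, a join b = top.
a is complemented iff gcd(a, n/a)=1, i.e. a is a unitary divisor of 200.
Complemented elements: 1, 8, 25, 200
Count: 4


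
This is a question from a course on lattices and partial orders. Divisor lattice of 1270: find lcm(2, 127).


In a divisor lattice, join = lcm (least common multiple).
gcd(2,127) = 1
lcm(2,127) = 2*127/gcd = 254/1 = 254


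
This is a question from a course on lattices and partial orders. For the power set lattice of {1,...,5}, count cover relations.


A cover relation a -< b holds when a < b with no c strictly between.
Cover relations:
  {} -< {1}
  {} -< {2}
  {} -< {3}
  {} -< {4}
  {} -< {5}
  {1} -< {1,2}
  {1} -< {1,3}
  {1} -< {1,4}
  ...72 more
Total: 80


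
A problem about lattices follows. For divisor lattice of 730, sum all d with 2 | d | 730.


Interval [2,730] in divisors of 730: [2, 10, 146, 730]
Sum = 888


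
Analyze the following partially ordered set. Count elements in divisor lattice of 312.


Divisors of 312: [1, 2, 3, 4, 6, 8, 12, 13, 24, 26, 39, 52, 78, 104, 156, 312]
Count: 16


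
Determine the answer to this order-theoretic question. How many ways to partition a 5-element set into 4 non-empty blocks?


S(n,k) = k*S(n-1,k) + S(n-1,k-1).
S(4,4) = 1, S(4,3) = 6
S(5,4) = 4*1 + 6 = 4 + 6
S(5,4) = 10


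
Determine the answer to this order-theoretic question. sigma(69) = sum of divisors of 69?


sigma(n) = sum of divisors.
Divisors of 69: [1, 3, 23, 69]
Sum = 96


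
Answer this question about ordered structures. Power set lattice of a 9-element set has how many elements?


Power set = 2^n.
2^9 = 512


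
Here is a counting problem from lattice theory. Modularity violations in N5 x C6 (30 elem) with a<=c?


Modular law: if a <= c then a v (b ^ c) = (a v b) ^ c.
Check all triples (a,b,c) with a <= c among 30 elements.
  e.g. a=(a,0), b=(c,0), c=(b,0): lhs=(a,0) != rhs=(b,0)
  e.g. a=(a,0), b=(c,1), c=(b,0): lhs=(a,0) != rhs=(b,0)
Total violating triples: 126


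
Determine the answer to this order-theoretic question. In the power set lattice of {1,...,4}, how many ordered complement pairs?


Complement pair (a,b): a meet b = bottom, a join b = top.
Here: A intersect B = {} and A union B = {1,...,4}.
Pairs found: ({},{1,2,3,4}), ({1},{2,3,4}), ({2},{1,3,4}), ({3},{1,2,4}), ... (12 more)
Total ordered pairs: 16


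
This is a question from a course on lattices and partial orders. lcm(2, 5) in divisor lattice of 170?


Join=lcm.
gcd(2,5)=1
lcm=10


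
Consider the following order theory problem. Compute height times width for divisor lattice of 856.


Height = length of longest chain minus 1; width = size of largest antichain.
A maximum chain: 1 | 107 | 214 | 428 | 856  (height 4).
A maximum antichain: {2, 107}  (width 2).
Product = 4 * 2 = 8


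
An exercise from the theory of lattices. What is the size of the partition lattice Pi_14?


B(n) = number of set partitions of an n-element set.
B(n) satisfies the recurrence: B(n+1) = sum_k C(n,k)*B(k).
B(14) = 190899322


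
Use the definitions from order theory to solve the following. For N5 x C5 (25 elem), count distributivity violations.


Distributive law: a ^ (b v c) = (a ^ b) v (a ^ c).
Check all 25^3 = 15625 ordered triples (a,b,c).
  e.g. a=(b,0), b=(a,0), c=(c,0): lhs=(b,0) != rhs=(a,0)
  e.g. a=(b,0), b=(a,0), c=(c,1): lhs=(b,0) != rhs=(a,0)
Total violating triples: 250


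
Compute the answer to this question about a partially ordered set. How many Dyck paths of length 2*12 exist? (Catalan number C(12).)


C(n) = C(2n, n) / (n+1).
C(24, 12) = 2704156
C(12) = 2704156 / 13 = 208012


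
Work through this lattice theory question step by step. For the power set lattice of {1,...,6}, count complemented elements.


An element a is complemented if some b has a meet b = bottom, a join b = top.
every subset A has complement S\A, so all elements are complemented.
Complemented elements: {}, {1}, {2}, {3}, {4}, {5}, ... (58 more)
Count: 64


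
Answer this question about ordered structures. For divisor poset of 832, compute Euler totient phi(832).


phi(n) = n * prod_{p|n} (1 - 1/p).
Prime divisors of 832: [2, 13]
phi(832) = 832 * (1 - 1/2) * (1 - 1/13)
phi(832) = 384


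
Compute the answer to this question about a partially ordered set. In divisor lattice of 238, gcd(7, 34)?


Meet=gcd.
gcd(7,34)=1


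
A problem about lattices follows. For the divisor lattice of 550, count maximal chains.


A maximal chain goes from the minimum element to a maximal element via cover relations.
Counting all min-to-max paths in the cover graph.
Total maximal chains: 12


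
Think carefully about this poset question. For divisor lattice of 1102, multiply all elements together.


Divisors of 1102: [1, 2, 19, 29, 38, 58, 551, 1102]
Product = n^(d(n)/2) = 1102^(8/2)
Product = 1474777075216


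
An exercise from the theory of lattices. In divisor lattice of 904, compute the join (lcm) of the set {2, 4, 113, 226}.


In a divisor lattice, join = lcm (least common multiple).
Compute lcm iteratively: start with first element, then lcm(current, next).
Elements: [2, 4, 113, 226]
lcm(2,4) = 4
lcm(4,113) = 452
lcm(452,226) = 452
Final lcm = 452


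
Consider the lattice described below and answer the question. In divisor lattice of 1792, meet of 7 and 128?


In a divisor lattice, meet = gcd (greatest common divisor).
By Euclidean algorithm or factoring: gcd(7,128) = 1


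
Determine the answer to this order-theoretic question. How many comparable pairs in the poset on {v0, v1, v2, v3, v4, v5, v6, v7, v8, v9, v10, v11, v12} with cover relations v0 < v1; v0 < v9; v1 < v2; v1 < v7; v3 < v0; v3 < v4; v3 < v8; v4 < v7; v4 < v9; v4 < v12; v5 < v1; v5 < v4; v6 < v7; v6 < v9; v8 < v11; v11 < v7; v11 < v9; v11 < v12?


A comparable pair {a,b} has a < b or b < a in the order.
Count unordered pairs where one element is strictly below the other.
Examples: {v0,v1}, {v0,v2}, {v0,v3}, {v0,v7}, ...
Total comparable pairs: 33


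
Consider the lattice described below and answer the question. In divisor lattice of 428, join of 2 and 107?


In a divisor lattice, join = lcm (least common multiple).
gcd(2,107) = 1
lcm(2,107) = 2*107/gcd = 214/1 = 214


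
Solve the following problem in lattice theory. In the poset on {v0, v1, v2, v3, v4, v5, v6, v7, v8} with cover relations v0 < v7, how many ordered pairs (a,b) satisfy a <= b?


The order relation is {(a,b) : a <= b}, reflexive so it includes (a,a).
Examples: (v0,v0), (v0,v7), (v1,v1), (v2,v2), (v3,v3), ...
Total ordered pairs: 10


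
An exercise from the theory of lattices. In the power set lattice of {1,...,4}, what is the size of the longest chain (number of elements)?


A chain is a totally ordered subset; we count the number of elements in a maximum chain.
Compute, for each element x, the size of the longest chain ending at x:
  {}: 1
  {1}: 2
  {2}: 2
  {3}: 2
  {4}: 2
  {1,2}: 3
  ...
A maximum chain: {} < {1} < {1,2} < {1,2,3} < {1,2,3,4}
Number of elements in the longest chain: 5


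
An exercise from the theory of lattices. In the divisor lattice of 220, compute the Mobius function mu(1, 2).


In a divisor lattice, mu(a,b) = mu(b/a) where mu is the classical Mobius function.
b/a = 2/1 = 2
Prime factorization of 2: primes [2]
2 is squarefree with 1 prime factor(s), so mu(2) = (-1)^1 = -1


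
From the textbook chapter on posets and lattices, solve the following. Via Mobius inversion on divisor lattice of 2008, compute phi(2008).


phi(n) = n * prod_{p|n} (1 - 1/p).
Prime divisors of 2008: [2, 251]
phi(2008) = 2008 * (1 - 1/2) * (1 - 1/251)
phi(2008) = 1000


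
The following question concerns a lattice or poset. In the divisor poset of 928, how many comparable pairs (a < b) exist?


A comparable pair {a,b} has a < b or b < a in the order.
Count unordered pairs where one element is strictly below the other.
Examples: {1,2}, {1,4}, {1,8}, {1,16}, ...
Total comparable pairs: 51


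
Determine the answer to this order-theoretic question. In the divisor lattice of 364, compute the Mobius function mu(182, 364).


In a divisor lattice, mu(a,b) = mu(b/a) where mu is the classical Mobius function.
b/a = 364/182 = 2
Prime factorization of 2: primes [2]
2 is squarefree with 1 prime factor(s), so mu(2) = (-1)^1 = -1


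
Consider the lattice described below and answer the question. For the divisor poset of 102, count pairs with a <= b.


The order relation is {(a,b) : a <= b}, reflexive so it includes (a,a).
Examples: (1,1), (1,102), (1,17), (1,2), (1,3), ...
Total ordered pairs: 27


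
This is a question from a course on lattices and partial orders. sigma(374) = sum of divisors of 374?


sigma(n) = sum of divisors.
Divisors of 374: [1, 2, 11, 17, 22, 34, 187, 374]
Sum = 648


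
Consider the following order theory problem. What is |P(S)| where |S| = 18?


Power set = 2^n.
2^18 = 262144


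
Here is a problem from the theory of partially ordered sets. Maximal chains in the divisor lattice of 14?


A maximal chain goes from the minimum element to a maximal element via cover relations.
Counting all min-to-max paths in the cover graph.
Total maximal chains: 2


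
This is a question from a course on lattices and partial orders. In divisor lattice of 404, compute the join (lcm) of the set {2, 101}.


In a divisor lattice, join = lcm (least common multiple).
Compute lcm iteratively: start with first element, then lcm(current, next).
Elements: [2, 101]
lcm(2,101) = 202
Final lcm = 202


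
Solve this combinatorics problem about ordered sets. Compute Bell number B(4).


B(n) = number of set partitions of an n-element set.
B(n) satisfies the recurrence: B(n+1) = sum_k C(n,k)*B(k).
B(4) = 15


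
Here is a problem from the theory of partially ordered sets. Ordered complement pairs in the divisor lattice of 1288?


Complement pair (a,b): a meet b = bottom, a join b = top.
Here: gcd(a,b)=1 and lcm(a,b)=1288, i.e. a*b=1288 with a,b coprime.
Pairs found: (1,1288), (7,184), (8,161), (23,56), ... (4 more)
Total ordered pairs: 8


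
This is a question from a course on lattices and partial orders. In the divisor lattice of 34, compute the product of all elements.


Divisors of 34: [1, 2, 17, 34]
Product = n^(d(n)/2) = 34^(4/2)
Product = 1156


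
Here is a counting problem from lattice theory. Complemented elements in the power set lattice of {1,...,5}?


An element a is complemented if some b has a meet b = bottom, a join b = top.
every subset A has complement S\A, so all elements are complemented.
Complemented elements: {}, {1}, {2}, {3}, {4}, {5}, ... (26 more)
Count: 32


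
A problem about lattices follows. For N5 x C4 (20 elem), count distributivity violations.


Distributive law: a ^ (b v c) = (a ^ b) v (a ^ c).
Check all 20^3 = 8000 ordered triples (a,b,c).
  e.g. a=(b,0), b=(a,0), c=(c,0): lhs=(b,0) != rhs=(a,0)
  e.g. a=(b,0), b=(a,0), c=(c,1): lhs=(b,0) != rhs=(a,0)
Total violating triples: 128


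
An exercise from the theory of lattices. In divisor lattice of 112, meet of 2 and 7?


In a divisor lattice, meet = gcd (greatest common divisor).
By Euclidean algorithm or factoring: gcd(2,7) = 1


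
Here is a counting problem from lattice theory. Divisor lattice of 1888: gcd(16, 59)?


Meet=gcd.
gcd(16,59)=1


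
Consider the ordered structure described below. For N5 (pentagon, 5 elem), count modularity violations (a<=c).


Modular law: if a <= c then a v (b ^ c) = (a v b) ^ c.
Check all triples (a,b,c) with a <= c among 5 elements.
  e.g. a=a, b=c, c=b: lhs=a != rhs=b
Total violating triples: 1


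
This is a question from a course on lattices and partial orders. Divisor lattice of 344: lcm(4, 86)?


Join=lcm.
gcd(4,86)=2
lcm=172


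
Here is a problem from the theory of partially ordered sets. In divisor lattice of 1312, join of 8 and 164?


In a divisor lattice, join = lcm (least common multiple).
gcd(8,164) = 4
lcm(8,164) = 8*164/gcd = 1312/4 = 328


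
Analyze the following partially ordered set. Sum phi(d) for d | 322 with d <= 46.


Divisors of 322 up to 46: [1, 2, 7, 14, 23, 46]
phi values: [1, 1, 6, 6, 22, 22]
Sum = 58


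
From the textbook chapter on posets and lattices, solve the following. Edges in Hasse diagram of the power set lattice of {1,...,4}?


A cover relation a -< b holds when a < b with no c strictly between.
Cover relations:
  {} -< {1}
  {} -< {2}
  {} -< {3}
  {} -< {4}
  {1} -< {1,2}
  {1} -< {1,3}
  {1} -< {1,4}
  {2} -< {1,2}
  ...24 more
Total: 32


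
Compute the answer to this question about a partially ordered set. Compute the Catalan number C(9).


C(n) = C(2n, n) / (n+1).
C(18, 9) = 48620
C(9) = 48620 / 10 = 4862


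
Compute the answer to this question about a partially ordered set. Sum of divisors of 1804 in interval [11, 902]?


Interval [11,902] in divisors of 1804: [11, 22, 451, 902]
Sum = 1386


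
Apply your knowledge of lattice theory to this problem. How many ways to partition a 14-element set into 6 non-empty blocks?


S(n,k) = k*S(n-1,k) + S(n-1,k-1).
S(13,6) = 9321312, S(13,5) = 7508501
S(14,6) = 6*9321312 + 7508501 = 55927872 + 7508501
S(14,6) = 63436373


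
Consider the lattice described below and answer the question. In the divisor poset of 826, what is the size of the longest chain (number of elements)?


A chain is a totally ordered subset; we count the number of elements in a maximum chain.
Compute, for each element x, the size of the longest chain ending at x:
  1: 1
  2: 2
  7: 2
  59: 2
  14: 3
  118: 3
  ...
A maximum chain: 1 < 2 < 14 < 826
Number of elements in the longest chain: 4


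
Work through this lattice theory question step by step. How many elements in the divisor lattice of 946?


Divisors of 946: [1, 2, 11, 22, 43, 86, 473, 946]
Count: 8


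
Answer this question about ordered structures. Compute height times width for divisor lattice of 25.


Height = length of longest chain minus 1; width = size of largest antichain.
A maximum chain: 1 | 5 | 25  (height 2).
A maximum antichain: {1}  (width 1).
Product = 2 * 1 = 2


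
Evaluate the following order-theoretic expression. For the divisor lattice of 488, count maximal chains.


A maximal chain goes from the minimum element to a maximal element via cover relations.
Counting all min-to-max paths in the cover graph.
Total maximal chains: 4


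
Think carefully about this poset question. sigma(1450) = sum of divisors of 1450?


sigma(n) = sum of divisors.
Divisors of 1450: [1, 2, 5, 10, 25, 29, 50, 58, 145, 290, 725, 1450]
Sum = 2790


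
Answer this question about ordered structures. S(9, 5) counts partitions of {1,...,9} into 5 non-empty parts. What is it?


S(n,k) = k*S(n-1,k) + S(n-1,k-1).
S(8,5) = 1050, S(8,4) = 1701
S(9,5) = 5*1050 + 1701 = 5250 + 1701
S(9,5) = 6951


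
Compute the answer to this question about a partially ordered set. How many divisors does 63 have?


Divisors of 63: [1, 3, 7, 9, 21, 63]
Count: 6


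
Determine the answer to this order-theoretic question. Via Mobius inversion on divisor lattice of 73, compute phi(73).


phi(n) = n * prod_{p|n} (1 - 1/p).
Prime divisors of 73: [73]
phi(73) = 73 * (1 - 1/73)
phi(73) = 72


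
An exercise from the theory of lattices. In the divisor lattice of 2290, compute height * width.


Height = length of longest chain minus 1; width = size of largest antichain.
A maximum chain: 1 | 229 | 1145 | 2290  (height 3).
A maximum antichain: {2, 5, 229}  (width 3).
Product = 3 * 3 = 9


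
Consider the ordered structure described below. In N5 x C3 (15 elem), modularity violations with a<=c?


Modular law: if a <= c then a v (b ^ c) = (a v b) ^ c.
Check all triples (a,b,c) with a <= c among 15 elements.
  e.g. a=(a,0), b=(c,0), c=(b,0): lhs=(a,0) != rhs=(b,0)
  e.g. a=(a,0), b=(c,1), c=(b,0): lhs=(a,0) != rhs=(b,0)
Total violating triples: 18


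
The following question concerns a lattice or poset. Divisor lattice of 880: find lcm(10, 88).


In a divisor lattice, join = lcm (least common multiple).
gcd(10,88) = 2
lcm(10,88) = 10*88/gcd = 880/2 = 440


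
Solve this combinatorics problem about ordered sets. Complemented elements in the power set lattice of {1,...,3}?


An element a is complemented if some b has a meet b = bottom, a join b = top.
every subset A has complement S\A, so all elements are complemented.
Complemented elements: {}, {1}, {2}, {3}, {1,2}, {1,3}, ... (2 more)
Count: 8


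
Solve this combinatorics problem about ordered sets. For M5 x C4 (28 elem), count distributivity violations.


Distributive law: a ^ (b v c) = (a ^ b) v (a ^ c).
Check all 28^3 = 21952 ordered triples (a,b,c).
  e.g. a=(a1,0), b=(a2,0), c=(a3,0): lhs=(a1,0) != rhs=(0,0)
  e.g. a=(a1,0), b=(a2,0), c=(a3,1): lhs=(a1,0) != rhs=(0,0)
Total violating triples: 3840


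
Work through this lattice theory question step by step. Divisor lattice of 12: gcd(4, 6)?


Meet=gcd.
gcd(4,6)=2


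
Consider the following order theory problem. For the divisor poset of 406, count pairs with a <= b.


The order relation is {(a,b) : a <= b}, reflexive so it includes (a,a).
Examples: (1,1), (1,14), (1,2), (1,203), (1,29), ...
Total ordered pairs: 27


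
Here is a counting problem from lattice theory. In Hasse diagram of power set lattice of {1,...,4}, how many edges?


A cover relation a -< b holds when a < b with no c strictly between.
Cover relations:
  {} -< {1}
  {} -< {2}
  {} -< {3}
  {} -< {4}
  {1} -< {1,2}
  {1} -< {1,3}
  {1} -< {1,4}
  {2} -< {1,2}
  ...24 more
Total: 32


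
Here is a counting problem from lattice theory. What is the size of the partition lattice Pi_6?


B(n) = number of set partitions of an n-element set.
B(n) satisfies the recurrence: B(n+1) = sum_k C(n,k)*B(k).
B(6) = 203


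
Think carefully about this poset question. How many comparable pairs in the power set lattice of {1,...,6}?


A comparable pair {a,b} has a < b or b < a in the order.
Count unordered pairs where one element is strictly below the other.
Examples: {{},{1}}, {{},{2}}, {{},{3}}, {{},{4}}, ...
Total comparable pairs: 665


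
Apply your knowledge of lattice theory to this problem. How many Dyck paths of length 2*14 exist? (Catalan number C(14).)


C(n) = C(2n, n) / (n+1).
C(28, 14) = 40116600
C(14) = 40116600 / 15 = 2674440


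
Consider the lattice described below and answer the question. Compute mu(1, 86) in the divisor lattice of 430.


In a divisor lattice, mu(a,b) = mu(b/a) where mu is the classical Mobius function.
b/a = 86/1 = 86
Prime factorization of 86: primes [2, 43]
86 is squarefree with 2 prime factor(s), so mu(86) = (-1)^2 = 1


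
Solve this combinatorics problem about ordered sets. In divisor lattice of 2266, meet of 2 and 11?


In a divisor lattice, meet = gcd (greatest common divisor).
By Euclidean algorithm or factoring: gcd(2,11) = 1


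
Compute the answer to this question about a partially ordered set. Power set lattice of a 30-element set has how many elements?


Power set = 2^n.
2^30 = 1073741824


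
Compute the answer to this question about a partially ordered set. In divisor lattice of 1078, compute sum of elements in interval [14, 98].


Interval [14,98] in divisors of 1078: [14, 98]
Sum = 112


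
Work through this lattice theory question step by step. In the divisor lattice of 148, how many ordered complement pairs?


Complement pair (a,b): a meet b = bottom, a join b = top.
Here: gcd(a,b)=1 and lcm(a,b)=148, i.e. a*b=148 with a,b coprime.
Pairs found: (1,148), (4,37), (37,4), (148,1)
Total ordered pairs: 4


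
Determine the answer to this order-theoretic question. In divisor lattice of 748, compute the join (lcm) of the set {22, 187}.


In a divisor lattice, join = lcm (least common multiple).
Compute lcm iteratively: start with first element, then lcm(current, next).
Elements: [22, 187]
lcm(22,187) = 374
Final lcm = 374


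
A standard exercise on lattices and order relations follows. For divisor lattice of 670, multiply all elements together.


Divisors of 670: [1, 2, 5, 10, 67, 134, 335, 670]
Product = n^(d(n)/2) = 670^(8/2)
Product = 201511210000


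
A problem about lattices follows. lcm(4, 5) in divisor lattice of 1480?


Join=lcm.
gcd(4,5)=1
lcm=20


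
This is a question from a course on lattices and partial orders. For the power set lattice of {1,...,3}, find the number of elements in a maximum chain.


A chain is a totally ordered subset; we count the number of elements in a maximum chain.
Compute, for each element x, the size of the longest chain ending at x:
  {}: 1
  {1}: 2
  {2}: 2
  {3}: 2
  {1,2}: 3
  {1,3}: 3
  ...
A maximum chain: {} < {1} < {1,2} < {1,2,3}
Number of elements in the longest chain: 4


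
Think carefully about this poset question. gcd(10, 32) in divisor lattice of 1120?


Meet=gcd.
gcd(10,32)=2


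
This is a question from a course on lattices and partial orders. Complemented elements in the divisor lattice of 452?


An element a is complemented if some b has a meet b = bottom, a join b = top.
a is complemented iff gcd(a, n/a)=1, i.e. a is a unitary divisor of 452.
Complemented elements: 1, 4, 113, 452
Count: 4


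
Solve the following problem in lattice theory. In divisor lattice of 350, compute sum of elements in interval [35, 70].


Interval [35,70] in divisors of 350: [35, 70]
Sum = 105


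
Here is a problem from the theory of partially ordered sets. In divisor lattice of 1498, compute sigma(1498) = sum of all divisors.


sigma(n) = sum of divisors.
Divisors of 1498: [1, 2, 7, 14, 107, 214, 749, 1498]
Sum = 2592


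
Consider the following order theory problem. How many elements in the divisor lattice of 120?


Divisors of 120: [1, 2, 3, 4, 5, 6, 8, 10, 12, 15, 20, 24, 30, 40, 60, 120]
Count: 16


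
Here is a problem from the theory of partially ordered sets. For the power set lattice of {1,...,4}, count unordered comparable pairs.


A comparable pair {a,b} has a < b or b < a in the order.
Count unordered pairs where one element is strictly below the other.
Examples: {{},{1}}, {{},{2}}, {{},{3}}, {{},{4}}, ...
Total comparable pairs: 65


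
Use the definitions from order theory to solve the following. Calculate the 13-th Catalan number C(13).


C(n) = C(2n, n) / (n+1).
C(26, 13) = 10400600
C(13) = 10400600 / 14 = 742900


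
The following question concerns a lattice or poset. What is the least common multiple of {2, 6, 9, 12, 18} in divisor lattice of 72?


In a divisor lattice, join = lcm (least common multiple).
Compute lcm iteratively: start with first element, then lcm(current, next).
Elements: [2, 6, 9, 12, 18]
lcm(2,6) = 6
lcm(6,9) = 18
lcm(18,12) = 36
lcm(36,18) = 36
Final lcm = 36


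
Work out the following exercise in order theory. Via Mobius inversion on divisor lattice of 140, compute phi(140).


phi(n) = n * prod_{p|n} (1 - 1/p).
Prime divisors of 140: [2, 5, 7]
phi(140) = 140 * (1 - 1/2) * (1 - 1/5) * (1 - 1/7)
phi(140) = 48


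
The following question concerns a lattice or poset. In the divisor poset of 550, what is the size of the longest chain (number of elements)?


A chain is a totally ordered subset; we count the number of elements in a maximum chain.
Compute, for each element x, the size of the longest chain ending at x:
  1: 1
  2: 2
  5: 2
  11: 2
  25: 3
  10: 3
  ...
A maximum chain: 1 < 2 < 10 < 50 < 550
Number of elements in the longest chain: 5


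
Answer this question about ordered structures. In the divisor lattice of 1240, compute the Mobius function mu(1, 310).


In a divisor lattice, mu(a,b) = mu(b/a) where mu is the classical Mobius function.
b/a = 310/1 = 310
Prime factorization of 310: primes [2, 5, 31]
310 is squarefree with 3 prime factor(s), so mu(310) = (-1)^3 = -1


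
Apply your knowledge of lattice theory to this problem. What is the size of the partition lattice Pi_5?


B(n) = number of set partitions of an n-element set.
B(n) satisfies the recurrence: B(n+1) = sum_k C(n,k)*B(k).
B(5) = 52


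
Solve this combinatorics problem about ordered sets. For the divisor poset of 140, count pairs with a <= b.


The order relation is {(a,b) : a <= b}, reflexive so it includes (a,a).
Examples: (1,1), (1,10), (1,14), (1,140), (1,2), ...
Total ordered pairs: 54


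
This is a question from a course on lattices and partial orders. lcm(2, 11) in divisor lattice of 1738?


Join=lcm.
gcd(2,11)=1
lcm=22
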